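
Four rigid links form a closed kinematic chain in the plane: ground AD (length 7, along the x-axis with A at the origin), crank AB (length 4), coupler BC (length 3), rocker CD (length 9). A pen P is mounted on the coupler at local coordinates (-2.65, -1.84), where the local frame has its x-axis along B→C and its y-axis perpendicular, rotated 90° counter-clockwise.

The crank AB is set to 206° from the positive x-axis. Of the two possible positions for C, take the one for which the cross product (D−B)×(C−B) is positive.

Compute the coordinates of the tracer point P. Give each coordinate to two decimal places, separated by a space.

-3.49 -4.98

A=(0,0), D=(7.00,0)
B = A + 4.00·(cos206°, sin206°) = (-3.5952, -1.7535)
|BD| = 10.7393
circle(B,3.00) ∩ circle(D,9.00): a=2.0175, h=2.2203
  candidates: C₊=(-1.9673,0.7664) cross=23.845; C₋=(-1.2423,-3.6146) cross=-23.845
  mode + wants cross > 0 → take C=(-1.9673,0.7664) (cross=23.845)
ex = (C−B)/|BC| = (0.5426,0.8400); ey = (-0.8400,0.5426)
P = B + -2.65·ex + -1.84·ey = (-3.4876,-4.9778)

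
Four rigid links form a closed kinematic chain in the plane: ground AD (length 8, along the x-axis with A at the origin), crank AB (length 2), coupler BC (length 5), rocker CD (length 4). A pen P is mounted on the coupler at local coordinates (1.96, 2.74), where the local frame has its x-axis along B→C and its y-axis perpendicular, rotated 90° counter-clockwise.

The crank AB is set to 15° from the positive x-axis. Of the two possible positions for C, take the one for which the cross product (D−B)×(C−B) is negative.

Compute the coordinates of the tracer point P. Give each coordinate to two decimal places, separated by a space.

5.26 1.03

A=(0,0), D=(8.00,0)
B = A + 2.00·(cos15°, sin15°) = (1.9319, 0.5176)
|BD| = 6.0902
circle(B,5.00) ∩ circle(D,4.00): a=3.7840, h=3.2682
  candidates: C₊=(5.9799,3.4524) cross=19.904; C₋=(5.4244,-3.0604) cross=-19.904
  mode - wants cross < 0 → take C=(5.4244,-3.0604) (cross=-19.904)
ex = (C−B)/|BC| = (0.6985,-0.7156); ey = (0.7156,0.6985)
P = B + 1.96·ex + 2.74·ey = (5.2617,1.0289)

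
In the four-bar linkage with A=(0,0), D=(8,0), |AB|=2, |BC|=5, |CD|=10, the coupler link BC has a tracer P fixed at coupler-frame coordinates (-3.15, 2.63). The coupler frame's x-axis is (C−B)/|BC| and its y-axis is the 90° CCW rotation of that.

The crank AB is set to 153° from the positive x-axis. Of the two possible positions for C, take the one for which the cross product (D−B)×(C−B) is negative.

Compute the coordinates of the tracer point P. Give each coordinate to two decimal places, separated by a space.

A=(0,0), D=(8.00,0)
B = A + 2.00·(cos153°, sin153°) = (-1.7820, 0.9080)
|BD| = 9.8241
circle(B,5.00) ∩ circle(D,10.00): a=1.0949, h=4.8787
  candidates: C₊=(-0.2409,5.6646) cross=47.928; C₋=(-1.1427,-4.0510) cross=-47.928
  mode - wants cross < 0 → take C=(-1.1427,-4.0510) (cross=-47.928)
ex = (C−B)/|BC| = (0.1279,-0.9918); ey = (0.9918,0.1279)
P = B + -3.15·ex + 2.63·ey = (0.4237,4.3684)

0.42 4.37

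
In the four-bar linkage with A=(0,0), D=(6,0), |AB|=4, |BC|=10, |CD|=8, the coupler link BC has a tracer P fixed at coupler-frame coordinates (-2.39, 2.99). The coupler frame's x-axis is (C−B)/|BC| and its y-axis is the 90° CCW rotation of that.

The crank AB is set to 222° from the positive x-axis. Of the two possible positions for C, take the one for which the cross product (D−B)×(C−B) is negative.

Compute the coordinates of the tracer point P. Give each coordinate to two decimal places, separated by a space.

A=(0,0), D=(6.00,0)
B = A + 4.00·(cos222°, sin222°) = (-2.9726, -2.6765)
|BD| = 9.3633
circle(B,10.00) ∩ circle(D,8.00): a=6.6040, h=7.5091
  candidates: C₊=(1.2094,6.4070) cross=70.310; C₋=(5.5024,-7.9845) cross=-70.310
  mode - wants cross < 0 → take C=(5.5024,-7.9845) (cross=-70.310)
ex = (C−B)/|BC| = (0.8475,-0.5308); ey = (0.5308,0.8475)
P = B + -2.39·ex + 2.99·ey = (-3.4110,1.1261)

-3.41 1.13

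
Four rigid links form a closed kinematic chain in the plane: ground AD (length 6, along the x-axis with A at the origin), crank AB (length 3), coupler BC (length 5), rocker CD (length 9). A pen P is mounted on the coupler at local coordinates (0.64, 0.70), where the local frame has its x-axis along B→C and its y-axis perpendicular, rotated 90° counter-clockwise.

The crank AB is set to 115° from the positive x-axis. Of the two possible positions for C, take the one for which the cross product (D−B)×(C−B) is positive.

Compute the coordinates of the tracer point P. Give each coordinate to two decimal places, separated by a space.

A=(0,0), D=(6.00,0)
B = A + 3.00·(cos115°, sin115°) = (-1.2679, 2.7189)
|BD| = 7.7598
circle(B,5.00) ∩ circle(D,9.00): a=0.2715, h=4.9926
  candidates: C₊=(0.7358,7.2999) cross=38.742; C₋=(-2.7629,-2.0523) cross=-38.742
  mode + wants cross > 0 → take C=(0.7358,7.2999) (cross=38.742)
ex = (C−B)/|BC| = (0.4007,0.9162); ey = (-0.9162,0.4007)
P = B + 0.64·ex + 0.70·ey = (-1.6527,3.5858)

-1.65 3.59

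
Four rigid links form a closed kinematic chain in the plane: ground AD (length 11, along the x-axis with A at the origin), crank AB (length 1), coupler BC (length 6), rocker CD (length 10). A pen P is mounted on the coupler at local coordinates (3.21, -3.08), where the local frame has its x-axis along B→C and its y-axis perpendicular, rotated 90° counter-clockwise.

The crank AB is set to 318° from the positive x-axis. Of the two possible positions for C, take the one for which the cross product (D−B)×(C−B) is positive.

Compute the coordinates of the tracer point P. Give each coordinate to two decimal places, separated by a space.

A=(0,0), D=(11.00,0)
B = A + 1.00·(cos318°, sin318°) = (0.7431, -0.6691)
|BD| = 10.2787
circle(B,6.00) ∩ circle(D,10.00): a=2.0261, h=5.6476
  candidates: C₊=(2.3973,5.0984) cross=58.049; C₋=(3.1326,-6.1728) cross=-58.049
  mode + wants cross > 0 → take C=(2.3973,5.0984) (cross=58.049)
ex = (C−B)/|BC| = (0.2757,0.9612); ey = (-0.9612,0.2757)
P = B + 3.21·ex + -3.08·ey = (4.5887,1.5674)

4.59 1.57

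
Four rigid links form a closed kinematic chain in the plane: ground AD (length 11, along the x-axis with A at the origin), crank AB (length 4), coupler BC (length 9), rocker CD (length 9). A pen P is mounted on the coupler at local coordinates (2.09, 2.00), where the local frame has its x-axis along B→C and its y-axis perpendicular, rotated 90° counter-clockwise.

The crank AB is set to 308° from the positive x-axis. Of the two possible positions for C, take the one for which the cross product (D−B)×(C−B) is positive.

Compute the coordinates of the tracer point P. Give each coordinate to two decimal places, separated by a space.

A=(0,0), D=(11.00,0)
B = A + 4.00·(cos308°, sin308°) = (2.4626, -3.1520)
|BD| = 9.1006
circle(B,9.00) ∩ circle(D,9.00): a=4.5503, h=7.7650
  candidates: C₊=(4.0419,5.7083) cross=70.666; C₋=(9.4207,-8.8604) cross=-70.666
  mode + wants cross > 0 → take C=(4.0419,5.7083) (cross=70.666)
ex = (C−B)/|BC| = (0.1755,0.9845); ey = (-0.9845,0.1755)
P = B + 2.09·ex + 2.00·ey = (0.8604,-0.7435)

0.86 -0.74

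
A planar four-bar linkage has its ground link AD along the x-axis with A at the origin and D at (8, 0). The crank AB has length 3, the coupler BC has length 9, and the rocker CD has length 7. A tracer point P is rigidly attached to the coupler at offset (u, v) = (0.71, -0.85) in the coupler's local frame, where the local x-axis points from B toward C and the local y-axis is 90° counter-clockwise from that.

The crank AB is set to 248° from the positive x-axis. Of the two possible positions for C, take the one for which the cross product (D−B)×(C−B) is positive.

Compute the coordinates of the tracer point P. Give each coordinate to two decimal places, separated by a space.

-0.04 -2.57

A=(0,0), D=(8.00,0)
B = A + 3.00·(cos248°, sin248°) = (-1.1238, -2.7816)
|BD| = 9.5384
circle(B,9.00) ∩ circle(D,7.00): a=6.4466, h=6.2802
  candidates: C₊=(3.2112,5.1056) cross=59.903; C₋=(6.8740,-6.9088) cross=-59.903
  mode + wants cross > 0 → take C=(3.2112,5.1056) (cross=59.903)
ex = (C−B)/|BC| = (0.4817,0.8764); ey = (-0.8764,0.4817)
P = B + 0.71·ex + -0.85·ey = (-0.0369,-2.5688)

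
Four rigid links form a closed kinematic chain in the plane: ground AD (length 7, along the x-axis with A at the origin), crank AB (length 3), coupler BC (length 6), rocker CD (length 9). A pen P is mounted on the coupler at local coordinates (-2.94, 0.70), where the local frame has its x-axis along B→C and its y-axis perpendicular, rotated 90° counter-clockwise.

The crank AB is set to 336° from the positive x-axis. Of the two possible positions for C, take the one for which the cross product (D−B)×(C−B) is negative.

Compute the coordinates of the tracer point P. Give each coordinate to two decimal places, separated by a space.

4.06 1.50

A=(0,0), D=(7.00,0)
B = A + 3.00·(cos336°, sin336°) = (2.7406, -1.2202)
|BD| = 4.4307
circle(B,6.00) ∩ circle(D,9.00): a=-2.8629, h=5.2730
  candidates: C₊=(-1.4637,3.0604) cross=23.363; C₋=(1.4407,-7.0777) cross=-23.363
  mode - wants cross < 0 → take C=(1.4407,-7.0777) (cross=-23.363)
ex = (C−B)/|BC| = (-0.2167,-0.9762); ey = (0.9762,-0.2167)
P = B + -2.94·ex + 0.70·ey = (4.0610,1.4983)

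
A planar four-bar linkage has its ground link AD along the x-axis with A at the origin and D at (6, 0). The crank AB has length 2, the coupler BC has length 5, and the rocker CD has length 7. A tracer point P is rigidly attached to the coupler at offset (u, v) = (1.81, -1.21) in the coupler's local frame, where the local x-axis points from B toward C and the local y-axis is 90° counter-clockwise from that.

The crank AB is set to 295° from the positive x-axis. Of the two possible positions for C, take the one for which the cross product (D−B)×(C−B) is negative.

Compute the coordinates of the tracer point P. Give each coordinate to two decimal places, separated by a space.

0.53 -3.97

A=(0,0), D=(6.00,0)
B = A + 2.00·(cos295°, sin295°) = (0.8452, -1.8126)
|BD| = 5.4642
circle(B,5.00) ∩ circle(D,7.00): a=0.5360, h=4.9712
  candidates: C₊=(-0.2982,3.0549) cross=27.163; C₋=(2.9999,-6.3245) cross=-27.163
  mode - wants cross < 0 → take C=(2.9999,-6.3245) (cross=-27.163)
ex = (C−B)/|BC| = (0.4309,-0.9024); ey = (0.9024,0.4309)
P = B + 1.81·ex + -1.21·ey = (0.5334,-3.9674)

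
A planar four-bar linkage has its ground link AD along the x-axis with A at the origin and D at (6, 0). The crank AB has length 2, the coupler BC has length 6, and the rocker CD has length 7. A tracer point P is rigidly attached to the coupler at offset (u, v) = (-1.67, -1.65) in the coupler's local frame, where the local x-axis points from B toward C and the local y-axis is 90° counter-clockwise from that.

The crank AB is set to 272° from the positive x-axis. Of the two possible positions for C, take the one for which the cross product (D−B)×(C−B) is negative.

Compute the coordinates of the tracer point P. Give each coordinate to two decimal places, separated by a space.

A=(0,0), D=(6.00,0)
B = A + 2.00·(cos272°, sin272°) = (0.0698, -1.9988)
|BD| = 6.2580
circle(B,6.00) ∩ circle(D,7.00): a=2.0903, h=5.6241
  candidates: C₊=(0.2543,3.9984) cross=35.196; C₋=(3.8470,-6.6607) cross=-35.196
  mode - wants cross < 0 → take C=(3.8470,-6.6607) (cross=-35.196)
ex = (C−B)/|BC| = (0.6295,-0.7770); ey = (0.7770,0.6295)
P = B + -1.67·ex + -1.65·ey = (-2.2635,-1.7399)

-2.26 -1.74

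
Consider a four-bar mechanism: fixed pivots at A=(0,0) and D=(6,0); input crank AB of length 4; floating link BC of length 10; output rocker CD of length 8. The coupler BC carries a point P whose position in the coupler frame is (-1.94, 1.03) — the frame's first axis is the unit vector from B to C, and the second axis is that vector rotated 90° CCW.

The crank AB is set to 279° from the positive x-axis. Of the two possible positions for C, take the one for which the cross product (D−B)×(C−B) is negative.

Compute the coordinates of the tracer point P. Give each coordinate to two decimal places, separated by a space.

-0.94 -2.41

A=(0,0), D=(6.00,0)
B = A + 4.00·(cos279°, sin279°) = (0.6257, -3.9508)
|BD| = 6.6702
circle(B,10.00) ∩ circle(D,8.00): a=6.0337, h=7.9746
  candidates: C₊=(0.7638,6.0483) cross=53.192; C₋=(10.2106,-6.8023) cross=-53.192
  mode - wants cross < 0 → take C=(10.2106,-6.8023) (cross=-53.192)
ex = (C−B)/|BC| = (0.9585,-0.2852); ey = (0.2852,0.9585)
P = B + -1.94·ex + 1.03·ey = (-0.9400,-2.4103)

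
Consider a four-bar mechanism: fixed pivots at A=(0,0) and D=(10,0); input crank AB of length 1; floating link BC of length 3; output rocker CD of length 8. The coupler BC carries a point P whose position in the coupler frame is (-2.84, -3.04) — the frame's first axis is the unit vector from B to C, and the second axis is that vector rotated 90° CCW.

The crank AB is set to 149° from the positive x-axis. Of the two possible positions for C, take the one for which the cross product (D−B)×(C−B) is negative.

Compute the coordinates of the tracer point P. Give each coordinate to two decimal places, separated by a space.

-4.47 -1.55

A=(0,0), D=(10.00,0)
B = A + 1.00·(cos149°, sin149°) = (-0.8572, 0.5150)
|BD| = 10.8694
circle(B,3.00) ∩ circle(D,8.00): a=2.9046, h=0.7504
  candidates: C₊=(2.0798,1.1269) cross=8.156; C₋=(2.0087,-0.3721) cross=-8.156
  mode - wants cross < 0 → take C=(2.0087,-0.3721) (cross=-8.156)
ex = (C−B)/|BC| = (0.9553,-0.2957); ey = (0.2957,0.9553)
P = B + -2.84·ex + -3.04·ey = (-4.4691,-1.5492)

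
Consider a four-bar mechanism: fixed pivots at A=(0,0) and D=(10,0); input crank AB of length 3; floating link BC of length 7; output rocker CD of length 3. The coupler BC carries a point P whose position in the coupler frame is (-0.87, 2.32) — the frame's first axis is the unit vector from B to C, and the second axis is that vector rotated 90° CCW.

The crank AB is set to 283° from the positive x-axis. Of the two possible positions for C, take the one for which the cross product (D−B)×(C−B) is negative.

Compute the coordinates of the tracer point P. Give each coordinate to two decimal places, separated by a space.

A=(0,0), D=(10.00,0)
B = A + 3.00·(cos283°, sin283°) = (0.6749, -2.9231)
|BD| = 9.7726
circle(B,7.00) ∩ circle(D,3.00): a=6.9328, h=0.9674
  candidates: C₊=(7.0009,0.0737) cross=9.454; C₋=(7.5796,-1.7725) cross=-9.454
  mode - wants cross < 0 → take C=(7.5796,-1.7725) (cross=-9.454)
ex = (C−B)/|BC| = (0.9864,0.1644); ey = (-0.1644,0.9864)
P = B + -0.87·ex + 2.32·ey = (-0.5646,-0.7777)

-0.56 -0.78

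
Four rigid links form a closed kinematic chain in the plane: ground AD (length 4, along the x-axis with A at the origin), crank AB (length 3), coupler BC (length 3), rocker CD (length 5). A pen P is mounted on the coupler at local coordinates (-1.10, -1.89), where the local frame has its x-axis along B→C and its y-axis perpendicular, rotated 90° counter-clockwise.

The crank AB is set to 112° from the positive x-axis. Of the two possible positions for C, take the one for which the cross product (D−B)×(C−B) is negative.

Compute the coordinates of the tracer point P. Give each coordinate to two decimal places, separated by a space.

A=(0,0), D=(4.00,0)
B = A + 3.00·(cos112°, sin112°) = (-1.1238, 2.7816)
|BD| = 5.8301
circle(B,3.00) ∩ circle(D,5.00): a=1.5429, h=2.5728
  candidates: C₊=(1.4596,4.3066) cross=15.000; C₋=(-0.9953,-0.2157) cross=-15.000
  mode - wants cross < 0 → take C=(-0.9953,-0.2157) (cross=-15.000)
ex = (C−B)/|BC| = (0.0428,-0.9991); ey = (0.9991,0.0428)
P = B + -1.10·ex + -1.89·ey = (-3.0592,3.7996)

-3.06 3.80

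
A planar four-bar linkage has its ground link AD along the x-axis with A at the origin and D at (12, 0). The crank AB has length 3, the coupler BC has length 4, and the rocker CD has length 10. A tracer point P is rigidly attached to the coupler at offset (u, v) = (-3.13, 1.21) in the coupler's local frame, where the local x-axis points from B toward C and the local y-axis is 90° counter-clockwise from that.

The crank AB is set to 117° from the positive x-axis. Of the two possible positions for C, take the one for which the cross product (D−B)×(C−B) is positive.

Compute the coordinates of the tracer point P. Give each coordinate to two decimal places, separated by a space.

A=(0,0), D=(12.00,0)
B = A + 3.00·(cos117°, sin117°) = (-1.3620, 2.6730)
|BD| = 13.6267
circle(B,4.00) ∩ circle(D,10.00): a=3.7312, h=1.4416
  candidates: C₊=(2.5795,3.3547) cross=19.645; C₋=(2.0139,0.5275) cross=-19.645
  mode + wants cross > 0 → take C=(2.5795,3.3547) (cross=19.645)
ex = (C−B)/|BC| = (0.9854,0.1704); ey = (-0.1704,0.9854)
P = B + -3.13·ex + 1.21·ey = (-4.6524,3.3319)

-4.65 3.33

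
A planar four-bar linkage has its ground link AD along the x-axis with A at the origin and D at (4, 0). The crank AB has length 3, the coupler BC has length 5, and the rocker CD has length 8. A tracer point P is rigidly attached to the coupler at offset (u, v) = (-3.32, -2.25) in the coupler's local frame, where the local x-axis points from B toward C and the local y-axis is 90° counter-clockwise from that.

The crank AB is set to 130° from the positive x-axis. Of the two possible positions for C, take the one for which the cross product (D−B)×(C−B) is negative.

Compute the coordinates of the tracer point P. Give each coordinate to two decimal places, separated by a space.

-2.91 6.19

A=(0,0), D=(4.00,0)
B = A + 3.00·(cos130°, sin130°) = (-1.9284, 2.2981)
|BD| = 6.3582
circle(B,5.00) ∩ circle(D,8.00): a=0.1122, h=4.9987
  candidates: C₊=(-0.0170,6.9184) cross=31.783; C₋=(-3.6305,-2.4032) cross=-31.783
  mode - wants cross < 0 → take C=(-3.6305,-2.4032) (cross=-31.783)
ex = (C−B)/|BC| = (-0.3404,-0.9403); ey = (0.9403,-0.3404)
P = B + -3.32·ex + -2.25·ey = (-2.9138,6.1858)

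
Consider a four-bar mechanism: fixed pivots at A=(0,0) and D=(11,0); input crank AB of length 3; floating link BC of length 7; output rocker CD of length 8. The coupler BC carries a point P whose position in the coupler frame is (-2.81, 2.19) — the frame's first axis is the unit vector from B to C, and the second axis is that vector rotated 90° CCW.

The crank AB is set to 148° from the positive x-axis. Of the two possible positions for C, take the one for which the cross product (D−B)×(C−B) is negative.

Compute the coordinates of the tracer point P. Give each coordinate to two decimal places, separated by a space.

-3.70 4.96

A=(0,0), D=(11.00,0)
B = A + 3.00·(cos148°, sin148°) = (-2.5441, 1.5898)
|BD| = 13.6371
circle(B,7.00) ∩ circle(D,8.00): a=6.2686, h=3.1152
  candidates: C₊=(4.0449,3.9530) cross=42.483; C₋=(3.3185,-2.2350) cross=-42.483
  mode - wants cross < 0 → take C=(3.3185,-2.2350) (cross=-42.483)
ex = (C−B)/|BC| = (0.8375,-0.5464); ey = (0.5464,0.8375)
P = B + -2.81·ex + 2.19·ey = (-3.7010,4.9593)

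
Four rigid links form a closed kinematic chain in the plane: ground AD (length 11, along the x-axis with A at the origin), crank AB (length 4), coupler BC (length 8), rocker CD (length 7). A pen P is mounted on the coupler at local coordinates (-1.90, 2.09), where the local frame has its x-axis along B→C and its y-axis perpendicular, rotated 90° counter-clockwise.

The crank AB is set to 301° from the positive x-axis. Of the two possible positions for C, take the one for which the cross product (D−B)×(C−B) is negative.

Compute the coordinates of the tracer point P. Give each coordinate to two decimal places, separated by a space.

A=(0,0), D=(11.00,0)
B = A + 4.00·(cos301°, sin301°) = (2.0602, -3.4287)
|BD| = 9.5748
circle(B,8.00) ∩ circle(D,7.00): a=5.5707, h=5.7417
  candidates: C₊=(5.2054,3.9271) cross=54.976; C₋=(9.3175,-6.7948) cross=-54.976
  mode - wants cross < 0 → take C=(9.3175,-6.7948) (cross=-54.976)
ex = (C−B)/|BC| = (0.9072,-0.4208); ey = (0.4208,0.9072)
P = B + -1.90·ex + 2.09·ey = (1.2159,-0.7332)

1.22 -0.73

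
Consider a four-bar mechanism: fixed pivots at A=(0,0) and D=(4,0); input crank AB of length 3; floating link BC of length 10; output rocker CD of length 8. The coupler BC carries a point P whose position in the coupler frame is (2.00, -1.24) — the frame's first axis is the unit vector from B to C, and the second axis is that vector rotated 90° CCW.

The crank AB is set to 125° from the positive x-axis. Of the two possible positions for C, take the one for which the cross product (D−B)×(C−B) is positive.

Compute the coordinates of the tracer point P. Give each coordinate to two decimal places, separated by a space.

0.63 2.38

A=(0,0), D=(4.00,0)
B = A + 3.00·(cos125°, sin125°) = (-1.7207, 2.4575)
|BD| = 6.2262
circle(B,10.00) ∩ circle(D,8.00): a=6.0041, h=7.9969
  candidates: C₊=(6.9523,7.4353) cross=49.791; C₋=(0.6396,-7.2600) cross=-49.791
  mode + wants cross > 0 → take C=(6.9523,7.4353) (cross=49.791)
ex = (C−B)/|BC| = (0.8673,0.4978); ey = (-0.4978,0.8673)
P = B + 2.00·ex + -1.24·ey = (0.6311,2.3776)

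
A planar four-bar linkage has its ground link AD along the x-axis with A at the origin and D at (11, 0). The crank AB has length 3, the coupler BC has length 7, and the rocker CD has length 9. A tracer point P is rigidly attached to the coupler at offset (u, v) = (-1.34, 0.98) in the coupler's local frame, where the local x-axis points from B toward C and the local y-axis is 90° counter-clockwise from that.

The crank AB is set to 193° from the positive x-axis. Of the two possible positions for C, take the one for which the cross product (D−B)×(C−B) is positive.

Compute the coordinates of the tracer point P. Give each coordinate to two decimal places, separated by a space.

-4.58 -0.68

A=(0,0), D=(11.00,0)
B = A + 3.00·(cos193°, sin193°) = (-2.9231, -0.6749)
|BD| = 13.9395
circle(B,7.00) ∩ circle(D,9.00): a=5.8219, h=3.8866
  candidates: C₊=(2.7038,3.4890) cross=54.177; C₋=(3.0801,-4.2750) cross=-54.177
  mode + wants cross > 0 → take C=(2.7038,3.4890) (cross=54.177)
ex = (C−B)/|BC| = (0.8038,0.5948); ey = (-0.5948,0.8038)
P = B + -1.34·ex + 0.98·ey = (-4.5832,-0.6842)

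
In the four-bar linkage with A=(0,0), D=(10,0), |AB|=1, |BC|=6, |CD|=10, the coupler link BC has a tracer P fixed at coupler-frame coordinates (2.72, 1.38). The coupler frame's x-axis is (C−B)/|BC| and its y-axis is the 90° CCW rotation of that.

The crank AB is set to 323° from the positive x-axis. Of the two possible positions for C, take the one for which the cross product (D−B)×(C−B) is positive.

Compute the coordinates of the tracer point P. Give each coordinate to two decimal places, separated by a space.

-0.23 2.27

A=(0,0), D=(10.00,0)
B = A + 1.00·(cos323°, sin323°) = (0.7986, -0.6018)
|BD| = 9.2210
circle(B,6.00) ∩ circle(D,10.00): a=1.1402, h=5.8907
  candidates: C₊=(1.5519,5.3507) cross=54.318; C₋=(2.3208,-6.4055) cross=-54.318
  mode + wants cross > 0 → take C=(1.5519,5.3507) (cross=54.318)
ex = (C−B)/|BC| = (0.1255,0.9921); ey = (-0.9921,0.1255)
P = B + 2.72·ex + 1.38·ey = (-0.2290,2.2699)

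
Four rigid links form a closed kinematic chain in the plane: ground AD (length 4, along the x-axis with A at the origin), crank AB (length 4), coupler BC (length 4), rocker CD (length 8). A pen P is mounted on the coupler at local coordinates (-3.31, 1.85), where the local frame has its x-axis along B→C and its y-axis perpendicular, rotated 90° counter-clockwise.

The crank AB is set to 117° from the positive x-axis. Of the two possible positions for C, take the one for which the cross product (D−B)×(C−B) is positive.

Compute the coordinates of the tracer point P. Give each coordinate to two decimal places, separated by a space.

-5.07 1.62

A=(0,0), D=(4.00,0)
B = A + 4.00·(cos117°, sin117°) = (-1.8160, 3.5640)
|BD| = 6.8211
circle(B,4.00) ∩ circle(D,8.00): a=-0.1079, h=3.9985
  candidates: C₊=(0.1813,7.0297) cross=27.275; C₋=(-3.9972,0.2111) cross=-27.275
  mode + wants cross > 0 → take C=(0.1813,7.0297) (cross=27.275)
ex = (C−B)/|BC| = (0.4993,0.8664); ey = (-0.8664,0.4993)
P = B + -3.31·ex + 1.85·ey = (-5.0715,1.6199)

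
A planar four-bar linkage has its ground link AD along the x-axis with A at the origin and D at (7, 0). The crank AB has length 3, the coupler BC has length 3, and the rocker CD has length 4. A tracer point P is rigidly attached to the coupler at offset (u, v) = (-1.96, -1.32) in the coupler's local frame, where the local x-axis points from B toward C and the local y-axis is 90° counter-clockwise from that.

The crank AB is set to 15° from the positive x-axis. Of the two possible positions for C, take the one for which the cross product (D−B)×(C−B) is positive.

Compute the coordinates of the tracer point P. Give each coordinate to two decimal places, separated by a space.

2.84 -1.59

A=(0,0), D=(7.00,0)
B = A + 3.00·(cos15°, sin15°) = (2.8978, 0.7765)
|BD| = 4.1751
circle(B,3.00) ∩ circle(D,4.00): a=1.2492, h=2.7275
  candidates: C₊=(4.6325,3.2241) cross=11.388; C₋=(3.6179,-2.1358) cross=-11.388
  mode + wants cross > 0 → take C=(4.6325,3.2241) (cross=11.388)
ex = (C−B)/|BC| = (0.5782,0.8159); ey = (-0.8159,0.5782)
P = B + -1.96·ex + -1.32·ey = (2.8414,-1.5859)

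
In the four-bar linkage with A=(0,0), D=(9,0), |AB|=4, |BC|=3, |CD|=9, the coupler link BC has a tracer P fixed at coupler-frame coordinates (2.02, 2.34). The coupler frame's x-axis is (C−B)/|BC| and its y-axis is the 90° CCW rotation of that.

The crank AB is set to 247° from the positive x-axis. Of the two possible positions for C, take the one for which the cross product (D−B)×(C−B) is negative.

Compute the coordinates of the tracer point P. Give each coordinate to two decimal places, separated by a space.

A=(0,0), D=(9.00,0)
B = A + 4.00·(cos247°, sin247°) = (-1.5629, -3.6820)
|BD| = 11.1863
circle(B,3.00) ∩ circle(D,9.00): a=2.3749, h=1.8330
  candidates: C₊=(0.0763,-1.1695) cross=20.504; C₋=(1.2830,-4.6311) cross=-20.504
  mode - wants cross < 0 → take C=(1.2830,-4.6311) (cross=-20.504)
ex = (C−B)/|BC| = (0.9486,-0.3164); ey = (0.3164,0.9486)
P = B + 2.02·ex + 2.34·ey = (1.0936,-2.1013)

1.09 -2.10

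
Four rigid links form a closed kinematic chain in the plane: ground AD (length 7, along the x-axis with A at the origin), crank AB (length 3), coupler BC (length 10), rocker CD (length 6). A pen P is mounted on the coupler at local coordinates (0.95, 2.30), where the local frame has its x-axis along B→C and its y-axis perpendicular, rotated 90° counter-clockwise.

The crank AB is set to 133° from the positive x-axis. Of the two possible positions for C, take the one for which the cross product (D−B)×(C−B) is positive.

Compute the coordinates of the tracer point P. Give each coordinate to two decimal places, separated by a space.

-2.04 4.68

A=(0,0), D=(7.00,0)
B = A + 3.00·(cos133°, sin133°) = (-2.0460, 2.1941)
|BD| = 9.3083
circle(B,10.00) ∩ circle(D,6.00): a=8.0919, h=5.8754
  candidates: C₊=(7.2028,5.9966) cross=54.690; C₋=(4.4330,-5.4232) cross=-54.690
  mode + wants cross > 0 → take C=(7.2028,5.9966) (cross=54.690)
ex = (C−B)/|BC| = (0.9249,0.3803); ey = (-0.3803,0.9249)
P = B + 0.95·ex + 2.30·ey = (-2.0419,4.6825)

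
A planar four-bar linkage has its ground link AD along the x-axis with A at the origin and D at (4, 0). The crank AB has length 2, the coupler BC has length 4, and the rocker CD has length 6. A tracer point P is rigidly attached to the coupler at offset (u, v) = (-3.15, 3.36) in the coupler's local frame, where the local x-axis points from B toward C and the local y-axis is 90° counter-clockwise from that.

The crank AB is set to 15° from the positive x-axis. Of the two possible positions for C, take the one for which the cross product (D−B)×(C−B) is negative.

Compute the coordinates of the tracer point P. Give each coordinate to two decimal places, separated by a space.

A=(0,0), D=(4.00,0)
B = A + 2.00·(cos15°, sin15°) = (1.9319, 0.5176)
|BD| = 2.1319
circle(B,4.00) ∩ circle(D,6.00): a=-3.6246, h=1.6919
  candidates: C₊=(-1.1735,3.0389) cross=3.607; C₋=(-1.9951,-0.2435) cross=-3.607
  mode - wants cross < 0 → take C=(-1.9951,-0.2435) (cross=-3.607)
ex = (C−B)/|BC| = (-0.9817,-0.1903); ey = (0.1903,-0.9817)
P = B + -3.15·ex + 3.36·ey = (5.6637,-2.1815)

5.66 -2.18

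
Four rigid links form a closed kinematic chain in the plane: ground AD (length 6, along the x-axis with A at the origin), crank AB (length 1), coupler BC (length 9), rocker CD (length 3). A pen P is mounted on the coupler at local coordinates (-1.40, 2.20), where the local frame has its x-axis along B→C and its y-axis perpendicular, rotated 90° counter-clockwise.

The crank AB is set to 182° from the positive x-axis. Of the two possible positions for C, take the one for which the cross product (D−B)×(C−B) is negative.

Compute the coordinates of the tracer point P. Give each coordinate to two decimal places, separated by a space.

-1.74 2.46

A=(0,0), D=(6.00,0)
B = A + 1.00·(cos182°, sin182°) = (-0.9994, -0.0349)
|BD| = 6.9995
circle(B,9.00) ∩ circle(D,3.00): a=8.6430, h=2.5098
  candidates: C₊=(7.6310,2.5179) cross=17.567; C₋=(7.6560,-2.5015) cross=-17.567
  mode - wants cross < 0 → take C=(7.6560,-2.5015) (cross=-17.567)
ex = (C−B)/|BC| = (0.9617,-0.2741); ey = (0.2741,0.9617)
P = B + -1.40·ex + 2.20·ey = (-1.7428,2.4646)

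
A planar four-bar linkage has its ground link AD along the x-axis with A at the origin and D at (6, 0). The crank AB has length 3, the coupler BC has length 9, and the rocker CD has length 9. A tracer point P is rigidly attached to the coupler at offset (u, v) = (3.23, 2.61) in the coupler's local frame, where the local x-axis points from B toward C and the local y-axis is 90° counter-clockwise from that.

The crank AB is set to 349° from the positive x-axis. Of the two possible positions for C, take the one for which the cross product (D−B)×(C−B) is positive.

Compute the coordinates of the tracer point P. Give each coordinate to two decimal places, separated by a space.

A=(0,0), D=(6.00,0)
B = A + 3.00·(cos349°, sin349°) = (2.9449, -0.5724)
|BD| = 3.1083
circle(B,9.00) ∩ circle(D,9.00): a=1.5541, h=8.8648
  candidates: C₊=(2.8399,8.4270) cross=27.554; C₋=(6.1050,-8.9994) cross=-27.554
  mode + wants cross > 0 → take C=(2.8399,8.4270) (cross=27.554)
ex = (C−B)/|BC| = (-0.0117,0.9999); ey = (-0.9999,-0.0117)
P = B + 3.23·ex + 2.61·ey = (0.2974,2.6269)

0.30 2.63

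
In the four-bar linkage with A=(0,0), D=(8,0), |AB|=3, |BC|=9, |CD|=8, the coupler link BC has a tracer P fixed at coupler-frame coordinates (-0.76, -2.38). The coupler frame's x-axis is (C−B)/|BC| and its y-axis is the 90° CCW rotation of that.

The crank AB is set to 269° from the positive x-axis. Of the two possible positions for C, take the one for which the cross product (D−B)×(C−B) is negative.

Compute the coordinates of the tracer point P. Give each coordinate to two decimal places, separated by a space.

-2.00 -4.56

A=(0,0), D=(8.00,0)
B = A + 3.00·(cos269°, sin269°) = (-0.0524, -2.9995)
|BD| = 8.5929
circle(B,9.00) ∩ circle(D,8.00): a=5.2856, h=7.2844
  candidates: C₊=(2.3580,5.6717) cross=62.594; C₋=(7.4436,-7.9806) cross=-62.594
  mode - wants cross < 0 → take C=(7.4436,-7.9806) (cross=-62.594)
ex = (C−B)/|BC| = (0.8329,-0.5535); ey = (0.5535,0.8329)
P = B + -0.76·ex + -2.38·ey = (-2.0026,-4.5612)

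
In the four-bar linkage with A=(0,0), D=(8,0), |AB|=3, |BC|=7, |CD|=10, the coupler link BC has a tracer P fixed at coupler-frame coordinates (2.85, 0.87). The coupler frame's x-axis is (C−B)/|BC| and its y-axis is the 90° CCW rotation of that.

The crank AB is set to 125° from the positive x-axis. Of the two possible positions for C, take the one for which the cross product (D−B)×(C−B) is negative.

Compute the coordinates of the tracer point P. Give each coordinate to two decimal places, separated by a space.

-0.53 -0.28

A=(0,0), D=(8.00,0)
B = A + 3.00·(cos125°, sin125°) = (-1.7207, 2.4575)
|BD| = 10.0265
circle(B,7.00) ∩ circle(D,10.00): a=2.4700, h=6.5497
  candidates: C₊=(2.2793,8.2020) cross=65.671; C₋=(-0.9313,-4.4979) cross=-65.671
  mode - wants cross < 0 → take C=(-0.9313,-4.4979) (cross=-65.671)
ex = (C−B)/|BC| = (0.1128,-0.9936); ey = (0.9936,0.1128)
P = B + 2.85·ex + 0.87·ey = (-0.5349,-0.2763)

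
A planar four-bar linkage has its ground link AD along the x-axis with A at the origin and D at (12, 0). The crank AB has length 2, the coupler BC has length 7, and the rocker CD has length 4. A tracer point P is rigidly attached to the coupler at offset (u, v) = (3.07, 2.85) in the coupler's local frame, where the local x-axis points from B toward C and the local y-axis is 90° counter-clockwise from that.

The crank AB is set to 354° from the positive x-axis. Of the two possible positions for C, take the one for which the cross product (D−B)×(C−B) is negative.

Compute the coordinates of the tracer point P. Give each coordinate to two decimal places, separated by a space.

5.75 1.63

A=(0,0), D=(12.00,0)
B = A + 2.00·(cos354°, sin354°) = (1.9890, -0.2091)
|BD| = 10.0131
circle(B,7.00) ∩ circle(D,4.00): a=6.6544, h=2.1723
  candidates: C₊=(8.5966,2.1017) cross=21.752; C₋=(8.6874,-2.2420) cross=-21.752
  mode - wants cross < 0 → take C=(8.6874,-2.2420) (cross=-21.752)
ex = (C−B)/|BC| = (0.9569,-0.2904); ey = (0.2904,0.9569)
P = B + 3.07·ex + 2.85·ey = (5.7544,1.6265)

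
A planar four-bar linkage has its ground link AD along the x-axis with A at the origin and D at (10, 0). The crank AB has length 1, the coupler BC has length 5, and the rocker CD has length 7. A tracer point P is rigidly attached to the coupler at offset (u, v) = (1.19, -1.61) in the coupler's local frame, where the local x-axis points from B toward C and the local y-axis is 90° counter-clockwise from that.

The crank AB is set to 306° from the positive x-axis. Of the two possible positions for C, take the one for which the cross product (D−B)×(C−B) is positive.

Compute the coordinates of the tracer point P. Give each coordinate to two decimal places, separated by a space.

A=(0,0), D=(10.00,0)
B = A + 1.00·(cos306°, sin306°) = (0.5878, -0.8090)
|BD| = 9.4469
circle(B,5.00) ∩ circle(D,7.00): a=3.4532, h=3.6160
  candidates: C₊=(3.7186,3.0894) cross=34.160; C₋=(4.3380,-4.1160) cross=-34.160
  mode + wants cross > 0 → take C=(3.7186,3.0894) (cross=34.160)
ex = (C−B)/|BC| = (0.6262,0.7797); ey = (-0.7797,0.6262)
P = B + 1.19·ex + -1.61·ey = (2.5882,-0.8893)

2.59 -0.89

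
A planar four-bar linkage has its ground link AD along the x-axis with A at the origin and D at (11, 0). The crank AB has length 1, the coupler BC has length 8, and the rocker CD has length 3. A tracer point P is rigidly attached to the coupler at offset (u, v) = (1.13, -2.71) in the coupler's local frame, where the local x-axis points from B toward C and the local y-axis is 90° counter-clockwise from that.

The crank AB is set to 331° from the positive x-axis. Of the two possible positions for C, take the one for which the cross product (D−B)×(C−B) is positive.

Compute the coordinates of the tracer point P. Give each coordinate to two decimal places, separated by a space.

2.71 -2.77

A=(0,0), D=(11.00,0)
B = A + 1.00·(cos331°, sin331°) = (0.8746, -0.4848)
|BD| = 10.1370
circle(B,8.00) ∩ circle(D,3.00): a=7.7813, h=1.8577
  candidates: C₊=(8.5582,1.7429) cross=18.831; C₋=(8.7359,-1.9682) cross=-18.831
  mode + wants cross > 0 → take C=(8.5582,1.7429) (cross=18.831)
ex = (C−B)/|BC| = (0.9604,0.2785); ey = (-0.2785,0.9604)
P = B + 1.13·ex + -2.71·ey = (2.7146,-2.7730)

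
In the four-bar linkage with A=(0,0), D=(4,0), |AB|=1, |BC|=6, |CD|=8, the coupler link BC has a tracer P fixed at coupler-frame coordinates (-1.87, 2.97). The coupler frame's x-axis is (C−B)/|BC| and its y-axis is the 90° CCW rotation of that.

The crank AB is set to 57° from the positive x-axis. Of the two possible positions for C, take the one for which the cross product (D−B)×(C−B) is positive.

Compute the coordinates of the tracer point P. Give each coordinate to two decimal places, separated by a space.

-2.16 -1.40

A=(0,0), D=(4.00,0)
B = A + 1.00·(cos57°, sin57°) = (0.5446, 0.8387)
|BD| = 3.5557
circle(B,6.00) ∩ circle(D,8.00): a=-2.1595, h=5.5979
  candidates: C₊=(-0.2336,6.7880) cross=19.904; C₋=(-2.8743,-4.0919) cross=-19.904
  mode + wants cross > 0 → take C=(-0.2336,6.7880) (cross=19.904)
ex = (C−B)/|BC| = (-0.1297,0.9916); ey = (-0.9916,-0.1297)
P = B + -1.87·ex + 2.97·ey = (-2.1577,-1.4008)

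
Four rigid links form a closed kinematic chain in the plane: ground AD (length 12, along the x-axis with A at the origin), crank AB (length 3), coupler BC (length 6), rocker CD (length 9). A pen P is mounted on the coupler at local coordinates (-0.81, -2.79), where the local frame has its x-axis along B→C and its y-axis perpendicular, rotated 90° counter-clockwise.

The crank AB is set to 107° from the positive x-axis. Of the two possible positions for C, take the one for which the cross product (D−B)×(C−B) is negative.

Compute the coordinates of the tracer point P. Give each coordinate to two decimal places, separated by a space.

A=(0,0), D=(12.00,0)
B = A + 3.00·(cos107°, sin107°) = (-0.8771, 2.8689)
|BD| = 13.1928
circle(B,6.00) ∩ circle(D,9.00): a=4.8909, h=3.4754
  candidates: C₊=(4.6526,5.1976) cross=45.851; C₋=(3.1410,-1.5869) cross=-45.851
  mode - wants cross < 0 → take C=(3.1410,-1.5869) (cross=-45.851)
ex = (C−B)/|BC| = (0.6697,-0.7426); ey = (0.7426,0.6697)
P = B + -0.81·ex + -2.79·ey = (-3.4915,1.6020)

-3.49 1.60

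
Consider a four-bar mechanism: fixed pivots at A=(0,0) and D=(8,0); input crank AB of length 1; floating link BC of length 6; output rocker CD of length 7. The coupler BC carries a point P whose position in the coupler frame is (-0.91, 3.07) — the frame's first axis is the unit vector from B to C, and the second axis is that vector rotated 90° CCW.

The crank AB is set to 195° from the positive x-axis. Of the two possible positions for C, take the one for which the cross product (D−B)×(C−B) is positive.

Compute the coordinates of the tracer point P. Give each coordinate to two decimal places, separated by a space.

A=(0,0), D=(8.00,0)
B = A + 1.00·(cos195°, sin195°) = (-0.9659, -0.2588)
|BD| = 8.9697
circle(B,6.00) ∩ circle(D,7.00): a=3.7602, h=4.6756
  candidates: C₊=(2.6578,4.5233) cross=41.938; C₋=(2.9276,-4.8240) cross=-41.938
  mode + wants cross > 0 → take C=(2.6578,4.5233) (cross=41.938)
ex = (C−B)/|BC| = (0.6039,0.7970); ey = (-0.7970,0.6039)
P = B + -0.91·ex + 3.07·ey = (-3.9624,0.8700)

-3.96 0.87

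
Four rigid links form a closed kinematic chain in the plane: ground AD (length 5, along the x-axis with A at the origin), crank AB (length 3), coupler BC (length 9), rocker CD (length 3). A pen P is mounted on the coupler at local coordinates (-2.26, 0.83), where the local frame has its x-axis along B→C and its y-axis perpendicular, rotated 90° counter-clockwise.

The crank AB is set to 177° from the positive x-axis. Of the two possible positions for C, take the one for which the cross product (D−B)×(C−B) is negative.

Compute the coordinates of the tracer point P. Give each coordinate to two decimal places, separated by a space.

A=(0,0), D=(5.00,0)
B = A + 3.00·(cos177°, sin177°) = (-2.9959, 0.1570)
|BD| = 7.9974
circle(B,9.00) ∩ circle(D,3.00): a=8.5002, h=2.9576
  candidates: C₊=(5.5607,2.9471) cross=23.653; C₋=(5.4446,-2.9669) cross=-23.653
  mode - wants cross < 0 → take C=(5.4446,-2.9669) (cross=-23.653)
ex = (C−B)/|BC| = (0.9378,-0.3471); ey = (0.3471,0.9378)
P = B + -2.26·ex + 0.83·ey = (-4.8273,1.7198)

-4.83 1.72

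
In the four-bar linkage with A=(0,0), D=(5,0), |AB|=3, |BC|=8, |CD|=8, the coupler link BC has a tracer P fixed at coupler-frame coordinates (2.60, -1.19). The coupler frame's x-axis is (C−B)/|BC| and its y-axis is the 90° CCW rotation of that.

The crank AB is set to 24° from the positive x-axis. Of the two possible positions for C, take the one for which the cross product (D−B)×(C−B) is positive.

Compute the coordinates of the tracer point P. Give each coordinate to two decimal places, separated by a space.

A=(0,0), D=(5.00,0)
B = A + 3.00·(cos24°, sin24°) = (2.7406, 1.2202)
|BD| = 2.5678
circle(B,8.00) ∩ circle(D,8.00): a=1.2839, h=7.8963
  candidates: C₊=(7.6226,7.5579) cross=20.276; C₋=(0.1180,-6.3377) cross=-20.276
  mode + wants cross > 0 → take C=(7.6226,7.5579) (cross=20.276)
ex = (C−B)/|BC| = (0.6102,0.7922); ey = (-0.7922,0.6102)
P = B + 2.60·ex + -1.19·ey = (5.2700,2.5538)

5.27 2.55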